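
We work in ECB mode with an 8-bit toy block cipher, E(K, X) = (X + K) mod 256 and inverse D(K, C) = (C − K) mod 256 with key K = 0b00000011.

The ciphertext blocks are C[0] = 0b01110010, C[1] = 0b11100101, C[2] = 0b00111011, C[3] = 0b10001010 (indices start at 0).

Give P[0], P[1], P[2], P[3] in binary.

ECB decryption: P_i = D(K, C_i).
P[0]: D(K, 0b01110010) = 0b01101111.
P[1]: D(K, 0b11100101) = 0b11100010.
P[2]: D(K, 0b00111011) = 0b00111000.
P[3]: D(K, 0b10001010) = 0b10000111.

P[0] = 0b01101111, P[1] = 0b11100010, P[2] = 0b00111000, P[3] = 0b10000111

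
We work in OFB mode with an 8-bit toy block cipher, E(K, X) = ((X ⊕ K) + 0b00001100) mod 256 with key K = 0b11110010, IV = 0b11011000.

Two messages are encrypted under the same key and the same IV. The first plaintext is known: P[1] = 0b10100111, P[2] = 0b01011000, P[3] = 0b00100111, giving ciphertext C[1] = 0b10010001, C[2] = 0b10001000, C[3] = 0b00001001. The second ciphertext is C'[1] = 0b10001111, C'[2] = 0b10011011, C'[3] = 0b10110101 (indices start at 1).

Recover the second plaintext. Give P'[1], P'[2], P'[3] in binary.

In OFB with a reused IV, both messages share the same keystream S_i, so C_i ⊕ C'_i = P_i ⊕ P'_i and thus P'_i = P_i ⊕ C_i ⊕ C'_i.
P'[1]: 0b10100111 ⊕ 0b10010001 ⊕ 0b10001111 = 0b10111001.
P'[2]: 0b01011000 ⊕ 0b10001000 ⊕ 0b10011011 = 0b01001011.
P'[3]: 0b00100111 ⊕ 0b00001001 ⊕ 0b10110101 = 0b10011011.

P'[1] = 0b10111001, P'[2] = 0b01001011, P'[3] = 0b10011011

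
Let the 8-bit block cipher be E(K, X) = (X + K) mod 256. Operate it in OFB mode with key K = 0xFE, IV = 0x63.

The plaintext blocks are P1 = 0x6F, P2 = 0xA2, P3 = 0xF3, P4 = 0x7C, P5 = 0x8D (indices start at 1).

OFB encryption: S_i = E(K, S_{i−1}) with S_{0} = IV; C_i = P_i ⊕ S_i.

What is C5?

C1: S = E(K, 0x63) = 0x61; 0x6F ⊕ 0x61 = 0x0E.
C2: S = E(K, 0x61) = 0x5F; 0xA2 ⊕ 0x5F = 0xFD.
C3: S = E(K, 0x5F) = 0x5D; 0xF3 ⊕ 0x5D = 0xAE.
C4: S = E(K, 0x5D) = 0x5B; 0x7C ⊕ 0x5B = 0x27.
C5: S = E(K, 0x5B) = 0x59; 0x8D ⊕ 0x59 = 0xD4.

C5 = 0xD4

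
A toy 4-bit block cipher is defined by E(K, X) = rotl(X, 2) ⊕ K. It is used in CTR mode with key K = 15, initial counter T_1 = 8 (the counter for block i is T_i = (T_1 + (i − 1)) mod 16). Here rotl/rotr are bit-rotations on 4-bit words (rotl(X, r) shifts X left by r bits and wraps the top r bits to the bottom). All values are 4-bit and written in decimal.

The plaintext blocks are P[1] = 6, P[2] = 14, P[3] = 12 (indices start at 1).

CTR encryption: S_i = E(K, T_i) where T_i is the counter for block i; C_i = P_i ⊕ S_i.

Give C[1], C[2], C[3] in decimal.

C[1]: T = 8, S = E(K, T) = 13; 6 ⊕ 13 = 11.
C[2]: T = 9, S = E(K, T) = 9; 14 ⊕ 9 = 7.
C[3]: T = 10, S = E(K, T) = 5; 12 ⊕ 5 = 9.

C[1] = 11, C[2] = 7, C[3] = 9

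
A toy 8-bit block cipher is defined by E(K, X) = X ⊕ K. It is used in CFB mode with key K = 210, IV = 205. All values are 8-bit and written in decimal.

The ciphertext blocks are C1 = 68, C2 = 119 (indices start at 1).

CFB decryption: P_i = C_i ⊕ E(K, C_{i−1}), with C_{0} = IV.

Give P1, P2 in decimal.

P1: E(K, 205) = 31; 68 ⊕ 31 = 91.
P2: E(K, 68) = 150; 119 ⊕ 150 = 225.

P1 = 91, P2 = 225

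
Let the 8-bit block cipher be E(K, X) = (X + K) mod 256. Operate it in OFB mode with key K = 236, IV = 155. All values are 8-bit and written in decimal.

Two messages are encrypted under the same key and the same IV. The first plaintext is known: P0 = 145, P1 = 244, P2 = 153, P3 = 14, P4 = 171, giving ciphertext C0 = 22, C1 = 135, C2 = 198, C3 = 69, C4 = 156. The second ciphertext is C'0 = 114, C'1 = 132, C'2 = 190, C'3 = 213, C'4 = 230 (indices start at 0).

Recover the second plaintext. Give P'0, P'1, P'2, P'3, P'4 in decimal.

P'0 = 245, P'1 = 247, P'2 = 225, P'3 = 158, P'4 = 209

In OFB with a reused IV, both messages share the same keystream S_i, so C_i ⊕ C'_i = P_i ⊕ P'_i and thus P'_i = P_i ⊕ C_i ⊕ C'_i.
P'0: 145 ⊕ 22 ⊕ 114 = 245.
P'1: 244 ⊕ 135 ⊕ 132 = 247.
P'2: 153 ⊕ 198 ⊕ 190 = 225.
P'3: 14 ⊕ 69 ⊕ 213 = 158.
P'4: 171 ⊕ 156 ⊕ 230 = 209.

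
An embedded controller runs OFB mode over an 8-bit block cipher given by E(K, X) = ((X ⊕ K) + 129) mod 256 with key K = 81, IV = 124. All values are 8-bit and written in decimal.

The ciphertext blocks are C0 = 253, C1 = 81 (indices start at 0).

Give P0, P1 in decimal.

OFB decryption: S_i = E(K, S_{i−1}) with S_{−1} = IV; P_i = C_i ⊕ S_i.
P0: S = E(K, 124) = 174; 253 ⊕ 174 = 83.
P1: S = E(K, 174) = 128; 81 ⊕ 128 = 209.

P0 = 83, P1 = 209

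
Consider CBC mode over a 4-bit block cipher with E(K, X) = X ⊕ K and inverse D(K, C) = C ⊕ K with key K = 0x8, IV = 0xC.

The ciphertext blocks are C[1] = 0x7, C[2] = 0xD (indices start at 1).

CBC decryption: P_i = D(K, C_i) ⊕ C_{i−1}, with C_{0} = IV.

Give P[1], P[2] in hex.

P[1]: D(K, 0x7) = 0xF; 0xF ⊕ 0xC = 0x3.
P[2]: D(K, 0xD) = 0x5; 0x5 ⊕ 0x7 = 0x2.

P[1] = 0x3, P[2] = 0x2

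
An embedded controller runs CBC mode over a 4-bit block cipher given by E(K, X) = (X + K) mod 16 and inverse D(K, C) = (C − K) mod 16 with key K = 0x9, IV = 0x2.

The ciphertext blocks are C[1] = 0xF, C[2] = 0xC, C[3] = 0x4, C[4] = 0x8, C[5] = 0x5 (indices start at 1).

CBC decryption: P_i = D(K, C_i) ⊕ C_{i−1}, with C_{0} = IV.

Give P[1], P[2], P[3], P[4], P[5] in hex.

P[1]: D(K, 0xF) = 0x6; 0x6 ⊕ 0x2 = 0x4.
P[2]: D(K, 0xC) = 0x3; 0x3 ⊕ 0xF = 0xC.
P[3]: D(K, 0x4) = 0xB; 0xB ⊕ 0xC = 0x7.
P[4]: D(K, 0x8) = 0xF; 0xF ⊕ 0x4 = 0xB.
P[5]: D(K, 0x5) = 0xC; 0xC ⊕ 0x8 = 0x4.

P[1] = 0x4, P[2] = 0xC, P[3] = 0x7, P[4] = 0xB, P[5] = 0x4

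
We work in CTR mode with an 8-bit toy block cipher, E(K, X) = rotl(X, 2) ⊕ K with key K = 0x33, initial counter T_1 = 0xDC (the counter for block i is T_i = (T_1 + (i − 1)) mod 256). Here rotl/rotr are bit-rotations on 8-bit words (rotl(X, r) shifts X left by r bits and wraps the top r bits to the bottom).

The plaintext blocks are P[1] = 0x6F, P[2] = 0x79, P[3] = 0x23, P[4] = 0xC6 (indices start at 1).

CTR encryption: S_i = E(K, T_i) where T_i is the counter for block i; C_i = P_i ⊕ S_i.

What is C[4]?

C[4] = 0x8A

C[1]: T = 0xDC, S = E(K, T) = 0x40; 0x6F ⊕ 0x40 = 0x2F.
C[2]: T = 0xDD, S = E(K, T) = 0x44; 0x79 ⊕ 0x44 = 0x3D.
C[3]: T = 0xDE, S = E(K, T) = 0x48; 0x23 ⊕ 0x48 = 0x6B.
C[4]: T = 0xDF, S = E(K, T) = 0x4C; 0xC6 ⊕ 0x4C = 0x8A.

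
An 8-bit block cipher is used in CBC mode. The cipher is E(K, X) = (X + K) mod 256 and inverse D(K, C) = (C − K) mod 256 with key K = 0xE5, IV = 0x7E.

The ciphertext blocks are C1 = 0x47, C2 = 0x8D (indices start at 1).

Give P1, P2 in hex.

CBC decryption: P_i = D(K, C_i) ⊕ C_{i−1}, with C_{0} = IV.
P1: D(K, 0x47) = 0x62; 0x62 ⊕ 0x7E = 0x1C.
P2: D(K, 0x8D) = 0xA8; 0xA8 ⊕ 0x47 = 0xEF.

P1 = 0x1C, P2 = 0xEF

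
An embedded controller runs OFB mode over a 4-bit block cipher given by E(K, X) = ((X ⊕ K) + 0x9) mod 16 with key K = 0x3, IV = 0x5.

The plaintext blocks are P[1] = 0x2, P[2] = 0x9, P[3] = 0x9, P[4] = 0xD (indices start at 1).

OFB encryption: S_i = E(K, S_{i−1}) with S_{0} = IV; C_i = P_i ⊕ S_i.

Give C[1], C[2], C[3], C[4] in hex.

C[1] = 0xD, C[2] = 0xC, C[3] = 0x6, C[4] = 0x8

C[1]: S = E(K, 0x5) = 0xF; 0x2 ⊕ 0xF = 0xD.
C[2]: S = E(K, 0xF) = 0x5; 0x9 ⊕ 0x5 = 0xC.
C[3]: S = E(K, 0x5) = 0xF; 0x9 ⊕ 0xF = 0x6.
C[4]: S = E(K, 0xF) = 0x5; 0xD ⊕ 0x5 = 0x8.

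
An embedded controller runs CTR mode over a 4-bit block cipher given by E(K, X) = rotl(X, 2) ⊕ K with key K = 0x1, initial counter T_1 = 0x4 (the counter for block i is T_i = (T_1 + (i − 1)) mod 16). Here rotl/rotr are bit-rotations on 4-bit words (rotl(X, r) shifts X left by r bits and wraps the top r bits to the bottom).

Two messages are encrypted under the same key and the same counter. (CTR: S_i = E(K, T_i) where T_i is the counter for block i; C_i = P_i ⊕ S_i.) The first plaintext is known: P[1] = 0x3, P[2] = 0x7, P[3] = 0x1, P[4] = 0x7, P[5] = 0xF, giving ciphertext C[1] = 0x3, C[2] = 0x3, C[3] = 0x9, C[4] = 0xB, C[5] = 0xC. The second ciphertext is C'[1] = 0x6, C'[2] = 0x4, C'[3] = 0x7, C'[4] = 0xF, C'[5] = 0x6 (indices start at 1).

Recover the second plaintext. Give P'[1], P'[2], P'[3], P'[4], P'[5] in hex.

In CTR with a reused counter, both messages share the same keystream S_i, so C_i ⊕ C'_i = P_i ⊕ P'_i and thus P'_i = P_i ⊕ C_i ⊕ C'_i.
P'[1]: 0x3 ⊕ 0x3 ⊕ 0x6 = 0x6.
P'[2]: 0x7 ⊕ 0x3 ⊕ 0x4 = 0x0.
P'[3]: 0x1 ⊕ 0x9 ⊕ 0x7 = 0xF.
P'[4]: 0x7 ⊕ 0xB ⊕ 0xF = 0x3.
P'[5]: 0xF ⊕ 0xC ⊕ 0x6 = 0x5.

P'[1] = 0x6, P'[2] = 0x0, P'[3] = 0xF, P'[4] = 0x3, P'[5] = 0x5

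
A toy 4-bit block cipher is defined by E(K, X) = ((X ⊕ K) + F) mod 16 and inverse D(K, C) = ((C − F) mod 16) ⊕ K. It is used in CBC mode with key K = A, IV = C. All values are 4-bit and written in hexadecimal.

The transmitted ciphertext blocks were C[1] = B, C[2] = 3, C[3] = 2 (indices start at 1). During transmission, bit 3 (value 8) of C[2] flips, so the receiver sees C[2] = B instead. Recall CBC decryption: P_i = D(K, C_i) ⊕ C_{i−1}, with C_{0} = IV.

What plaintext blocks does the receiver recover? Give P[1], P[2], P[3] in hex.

P[1] = A, P[2] = D, P[3] = 2

Only C[2] changed, to B. In CBC, a change in C_i garbles P_i and flips the same bit in P_{i+1}. Decrypting the received ciphertext:
P[1]: D(K, B) = 6; 6 ⊕ C = A.
P[2]: D(K, B) = 6; 6 ⊕ B = D.
P[3]: D(K, 2) = 9; 9 ⊕ B = 2.
Blocks that differ from the original plaintext: P[2], P[3].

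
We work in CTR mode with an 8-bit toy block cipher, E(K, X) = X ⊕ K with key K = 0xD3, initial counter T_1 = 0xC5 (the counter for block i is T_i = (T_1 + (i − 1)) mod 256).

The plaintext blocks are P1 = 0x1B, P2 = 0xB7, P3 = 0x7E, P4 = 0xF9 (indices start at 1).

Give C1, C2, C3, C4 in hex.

CTR encryption: S_i = E(K, T_i) where T_i is the counter for block i; C_i = P_i ⊕ S_i.
C1: T = 0xC5, S = E(K, T) = 0x16; 0x1B ⊕ 0x16 = 0x0D.
C2: T = 0xC6, S = E(K, T) = 0x15; 0xB7 ⊕ 0x15 = 0xA2.
C3: T = 0xC7, S = E(K, T) = 0x14; 0x7E ⊕ 0x14 = 0x6A.
C4: T = 0xC8, S = E(K, T) = 0x1B; 0xF9 ⊕ 0x1B = 0xE2.

C1 = 0x0D, C2 = 0xA2, C3 = 0x6A, C4 = 0xE2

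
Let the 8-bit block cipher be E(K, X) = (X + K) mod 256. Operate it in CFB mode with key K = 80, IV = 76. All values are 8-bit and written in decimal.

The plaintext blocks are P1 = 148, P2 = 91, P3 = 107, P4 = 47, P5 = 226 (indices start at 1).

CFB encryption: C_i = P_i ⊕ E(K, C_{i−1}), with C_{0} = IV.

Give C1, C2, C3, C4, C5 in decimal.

C1: E(K, 76) = 156; 148 ⊕ 156 = 8.
C2: E(K, 8) = 88; 91 ⊕ 88 = 3.
C3: E(K, 3) = 83; 107 ⊕ 83 = 56.
C4: E(K, 56) = 136; 47 ⊕ 136 = 167.
C5: E(K, 167) = 247; 226 ⊕ 247 = 21.

C1 = 8, C2 = 3, C3 = 56, C4 = 167, C5 = 21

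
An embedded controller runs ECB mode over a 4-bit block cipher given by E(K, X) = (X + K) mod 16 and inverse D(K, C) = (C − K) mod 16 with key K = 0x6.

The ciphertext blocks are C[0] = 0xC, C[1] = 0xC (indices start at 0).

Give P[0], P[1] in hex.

ECB decryption: P_i = D(K, C_i).
P[0]: D(K, 0xC) = 0x6.
P[1]: D(K, 0xC) = 0x6.

P[0] = 0x6, P[1] = 0x6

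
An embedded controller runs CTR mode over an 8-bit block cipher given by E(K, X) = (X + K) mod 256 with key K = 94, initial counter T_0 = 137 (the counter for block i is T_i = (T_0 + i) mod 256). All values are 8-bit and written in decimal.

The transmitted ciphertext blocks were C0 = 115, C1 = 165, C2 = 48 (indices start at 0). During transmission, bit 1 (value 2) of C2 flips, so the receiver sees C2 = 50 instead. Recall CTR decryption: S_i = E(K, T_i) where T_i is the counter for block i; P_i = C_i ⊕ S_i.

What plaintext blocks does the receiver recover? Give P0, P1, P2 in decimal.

Only C2 changed, to 50. In CTR, a change in C_i flips the same bit in P_i only; the keystream is unaffected. Decrypting the received ciphertext:
P0: T = 137, S = E(K, T) = 231; 115 ⊕ 231 = 148.
P1: T = 138, S = E(K, T) = 232; 165 ⊕ 232 = 77.
P2: T = 139, S = E(K, T) = 233; 50 ⊕ 233 = 219.
Blocks that differ from the original plaintext: P2.

P0 = 148, P1 = 77, P2 = 219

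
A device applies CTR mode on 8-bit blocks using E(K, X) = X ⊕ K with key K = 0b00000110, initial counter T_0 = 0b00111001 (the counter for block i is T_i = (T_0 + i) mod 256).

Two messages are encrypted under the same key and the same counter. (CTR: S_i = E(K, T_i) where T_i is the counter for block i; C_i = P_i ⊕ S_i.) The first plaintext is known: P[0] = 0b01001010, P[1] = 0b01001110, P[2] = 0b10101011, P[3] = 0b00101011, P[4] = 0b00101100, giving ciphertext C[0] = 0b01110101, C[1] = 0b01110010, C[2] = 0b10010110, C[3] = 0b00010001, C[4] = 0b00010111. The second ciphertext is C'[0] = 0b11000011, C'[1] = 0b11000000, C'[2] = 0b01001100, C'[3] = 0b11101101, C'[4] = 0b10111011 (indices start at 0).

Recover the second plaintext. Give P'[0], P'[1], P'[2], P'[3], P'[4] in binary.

In CTR with a reused counter, both messages share the same keystream S_i, so C_i ⊕ C'_i = P_i ⊕ P'_i and thus P'_i = P_i ⊕ C_i ⊕ C'_i.
P'[0]: 0b01001010 ⊕ 0b01110101 ⊕ 0b11000011 = 0b11111100.
P'[1]: 0b01001110 ⊕ 0b01110010 ⊕ 0b11000000 = 0b11111100.
P'[2]: 0b10101011 ⊕ 0b10010110 ⊕ 0b01001100 = 0b01110001.
P'[3]: 0b00101011 ⊕ 0b00010001 ⊕ 0b11101101 = 0b11010111.
P'[4]: 0b00101100 ⊕ 0b00010111 ⊕ 0b10111011 = 0b10000000.

P'[0] = 0b11111100, P'[1] = 0b11111100, P'[2] = 0b01110001, P'[3] = 0b11010111, P'[4] = 0b10000000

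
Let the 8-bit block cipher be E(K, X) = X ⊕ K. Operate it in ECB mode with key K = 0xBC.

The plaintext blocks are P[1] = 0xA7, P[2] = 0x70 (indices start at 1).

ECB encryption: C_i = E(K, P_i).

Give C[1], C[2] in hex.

C[1]: E(K, 0xA7) = 0x1B.
C[2]: E(K, 0x70) = 0xCC.

C[1] = 0x1B, C[2] = 0xCC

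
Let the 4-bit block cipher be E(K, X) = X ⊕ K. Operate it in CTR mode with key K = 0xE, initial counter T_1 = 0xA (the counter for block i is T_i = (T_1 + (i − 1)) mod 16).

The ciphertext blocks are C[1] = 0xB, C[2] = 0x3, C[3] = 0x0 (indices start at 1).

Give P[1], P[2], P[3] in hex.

CTR decryption: S_i = E(K, T_i) where T_i is the counter for block i; P_i = C_i ⊕ S_i.
P[1]: T = 0xA, S = E(K, T) = 0x4; 0xB ⊕ 0x4 = 0xF.
P[2]: T = 0xB, S = E(K, T) = 0x5; 0x3 ⊕ 0x5 = 0x6.
P[3]: T = 0xC, S = E(K, T) = 0x2; 0x0 ⊕ 0x2 = 0x2.

P[1] = 0xF, P[2] = 0x6, P[3] = 0x2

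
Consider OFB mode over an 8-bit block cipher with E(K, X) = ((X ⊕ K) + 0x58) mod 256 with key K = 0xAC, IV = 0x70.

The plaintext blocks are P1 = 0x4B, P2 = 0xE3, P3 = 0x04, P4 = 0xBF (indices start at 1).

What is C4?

C4 = 0xCF

OFB encryption: S_i = E(K, S_{i−1}) with S_{0} = IV; C_i = P_i ⊕ S_i.
C1: S = E(K, 0x70) = 0x34; 0x4B ⊕ 0x34 = 0x7F.
C2: S = E(K, 0x34) = 0xF0; 0xE3 ⊕ 0xF0 = 0x13.
C3: S = E(K, 0xF0) = 0xB4; 0x04 ⊕ 0xB4 = 0xB0.
C4: S = E(K, 0xB4) = 0x70; 0xBF ⊕ 0x70 = 0xCF.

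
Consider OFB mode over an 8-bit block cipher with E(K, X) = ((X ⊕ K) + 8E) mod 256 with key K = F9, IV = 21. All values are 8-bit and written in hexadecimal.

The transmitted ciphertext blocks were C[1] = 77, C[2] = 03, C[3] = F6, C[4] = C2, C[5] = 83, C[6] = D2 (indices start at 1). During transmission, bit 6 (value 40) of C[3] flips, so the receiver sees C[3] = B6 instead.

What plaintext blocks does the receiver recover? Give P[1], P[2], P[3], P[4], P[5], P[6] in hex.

OFB decryption: S_i = E(K, S_{i−1}) with S_{0} = IV; P_i = C_i ⊕ S_i.
Only C[3] changed, to B6. In OFB, a change in C_i flips the same bit in P_i only; the keystream is unaffected. Decrypting the received ciphertext:
P[1]: S = E(K, 21) = 66; 77 ⊕ 66 = 11.
P[2]: S = E(K, 66) = 2D; 03 ⊕ 2D = 2E.
P[3]: S = E(K, 2D) = 62; B6 ⊕ 62 = D4.
P[4]: S = E(K, 62) = 29; C2 ⊕ 29 = EB.
P[5]: S = E(K, 29) = 5E; 83 ⊕ 5E = DD.
P[6]: S = E(K, 5E) = 35; D2 ⊕ 35 = E7.
Blocks that differ from the original plaintext: P[3].

P[1] = 11, P[2] = 2E, P[3] = D4, P[4] = EB, P[5] = DD, P[6] = E7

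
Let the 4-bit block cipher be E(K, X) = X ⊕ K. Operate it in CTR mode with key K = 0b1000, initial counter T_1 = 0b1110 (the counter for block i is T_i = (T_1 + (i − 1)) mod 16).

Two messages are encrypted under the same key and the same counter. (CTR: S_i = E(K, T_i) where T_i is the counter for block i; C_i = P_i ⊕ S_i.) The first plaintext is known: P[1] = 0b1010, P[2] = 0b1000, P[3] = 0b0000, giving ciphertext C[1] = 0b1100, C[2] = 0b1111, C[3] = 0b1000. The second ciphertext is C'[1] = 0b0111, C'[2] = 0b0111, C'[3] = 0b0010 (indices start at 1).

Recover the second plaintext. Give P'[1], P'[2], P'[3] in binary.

P'[1] = 0b0001, P'[2] = 0b0000, P'[3] = 0b1010

In CTR with a reused counter, both messages share the same keystream S_i, so C_i ⊕ C'_i = P_i ⊕ P'_i and thus P'_i = P_i ⊕ C_i ⊕ C'_i.
P'[1]: 0b1010 ⊕ 0b1100 ⊕ 0b0111 = 0b0001.
P'[2]: 0b1000 ⊕ 0b1111 ⊕ 0b0111 = 0b0000.
P'[3]: 0b0000 ⊕ 0b1000 ⊕ 0b0010 = 0b1010.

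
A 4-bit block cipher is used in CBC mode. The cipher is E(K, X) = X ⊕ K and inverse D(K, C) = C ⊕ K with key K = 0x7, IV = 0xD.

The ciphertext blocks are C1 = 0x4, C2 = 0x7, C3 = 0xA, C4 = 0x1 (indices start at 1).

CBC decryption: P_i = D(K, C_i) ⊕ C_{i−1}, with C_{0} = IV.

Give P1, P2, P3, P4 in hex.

P1: D(K, 0x4) = 0x3; 0x3 ⊕ 0xD = 0xE.
P2: D(K, 0x7) = 0x0; 0x0 ⊕ 0x4 = 0x4.
P3: D(K, 0xA) = 0xD; 0xD ⊕ 0x7 = 0xA.
P4: D(K, 0x1) = 0x6; 0x6 ⊕ 0xA = 0xC.

P1 = 0xE, P2 = 0x4, P3 = 0xA, P4 = 0xC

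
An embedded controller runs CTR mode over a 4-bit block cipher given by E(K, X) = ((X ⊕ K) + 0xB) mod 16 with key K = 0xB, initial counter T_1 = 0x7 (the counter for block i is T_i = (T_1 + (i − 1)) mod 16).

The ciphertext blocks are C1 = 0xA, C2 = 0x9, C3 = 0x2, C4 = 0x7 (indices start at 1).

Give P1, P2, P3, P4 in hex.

P1 = 0xD, P2 = 0x7, P3 = 0xF, P4 = 0xB

CTR decryption: S_i = E(K, T_i) where T_i is the counter for block i; P_i = C_i ⊕ S_i.
P1: T = 0x7, S = E(K, T) = 0x7; 0xA ⊕ 0x7 = 0xD.
P2: T = 0x8, S = E(K, T) = 0xE; 0x9 ⊕ 0xE = 0x7.
P3: T = 0x9, S = E(K, T) = 0xD; 0x2 ⊕ 0xD = 0xF.
P4: T = 0xA, S = E(K, T) = 0xC; 0x7 ⊕ 0xC = 0xB.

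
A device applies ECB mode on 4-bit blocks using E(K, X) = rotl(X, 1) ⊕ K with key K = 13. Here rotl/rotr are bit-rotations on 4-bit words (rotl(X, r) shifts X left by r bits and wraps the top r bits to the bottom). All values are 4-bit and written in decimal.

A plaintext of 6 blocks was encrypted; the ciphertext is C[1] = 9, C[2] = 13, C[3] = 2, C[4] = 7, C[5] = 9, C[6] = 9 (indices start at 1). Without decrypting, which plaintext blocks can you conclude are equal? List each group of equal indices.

ECB encrypts each block independently with the same key, so equal ciphertext blocks imply equal plaintext blocks.
C[1] = C[5] = C[6] = 9, so P[1] = P[5] = P[6].

P[1] = P[5] = P[6]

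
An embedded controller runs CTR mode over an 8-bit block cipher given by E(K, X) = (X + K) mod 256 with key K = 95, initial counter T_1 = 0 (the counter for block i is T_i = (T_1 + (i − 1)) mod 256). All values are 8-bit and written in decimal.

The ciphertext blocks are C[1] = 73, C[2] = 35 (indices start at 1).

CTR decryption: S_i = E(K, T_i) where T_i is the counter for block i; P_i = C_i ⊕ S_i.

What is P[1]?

P[1]: T = 0, S = E(K, T) = 95; 73 ⊕ 95 = 22.

P[1] = 22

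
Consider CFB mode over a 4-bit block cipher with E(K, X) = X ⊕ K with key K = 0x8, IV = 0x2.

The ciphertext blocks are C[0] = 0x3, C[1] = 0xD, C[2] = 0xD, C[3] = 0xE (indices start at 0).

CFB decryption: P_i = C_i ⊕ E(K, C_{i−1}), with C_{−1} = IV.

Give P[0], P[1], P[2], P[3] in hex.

P[0] = 0x9, P[1] = 0x6, P[2] = 0x8, P[3] = 0xB

P[0]: E(K, 0x2) = 0xA; 0x3 ⊕ 0xA = 0x9.
P[1]: E(K, 0x3) = 0xB; 0xD ⊕ 0xB = 0x6.
P[2]: E(K, 0xD) = 0x5; 0xD ⊕ 0x5 = 0x8.
P[3]: E(K, 0xD) = 0x5; 0xE ⊕ 0x5 = 0xB.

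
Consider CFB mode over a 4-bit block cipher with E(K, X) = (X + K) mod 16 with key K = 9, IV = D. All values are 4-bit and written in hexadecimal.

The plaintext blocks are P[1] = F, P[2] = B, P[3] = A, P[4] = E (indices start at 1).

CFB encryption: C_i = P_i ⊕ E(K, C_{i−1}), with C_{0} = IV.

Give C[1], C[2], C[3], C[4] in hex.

C[1]: E(K, D) = 6; F ⊕ 6 = 9.
C[2]: E(K, 9) = 2; B ⊕ 2 = 9.
C[3]: E(K, 9) = 2; A ⊕ 2 = 8.
C[4]: E(K, 8) = 1; E ⊕ 1 = F.

C[1] = 9, C[2] = 9, C[3] = 8, C[4] = F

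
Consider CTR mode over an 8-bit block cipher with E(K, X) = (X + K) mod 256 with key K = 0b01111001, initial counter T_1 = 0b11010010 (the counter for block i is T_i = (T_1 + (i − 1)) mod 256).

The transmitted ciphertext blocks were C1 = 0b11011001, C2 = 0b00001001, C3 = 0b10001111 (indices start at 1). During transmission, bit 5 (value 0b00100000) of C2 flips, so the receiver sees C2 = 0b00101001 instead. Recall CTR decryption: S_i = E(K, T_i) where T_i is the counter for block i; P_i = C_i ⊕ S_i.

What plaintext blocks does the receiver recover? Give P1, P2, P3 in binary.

P1 = 0b10010010, P2 = 0b01100101, P3 = 0b11000010

Only C2 changed, to 0b00101001. In CTR, a change in C_i flips the same bit in P_i only; the keystream is unaffected. Decrypting the received ciphertext:
P1: T = 0b11010010, S = E(K, T) = 0b01001011; 0b11011001 ⊕ 0b01001011 = 0b10010010.
P2: T = 0b11010011, S = E(K, T) = 0b01001100; 0b00101001 ⊕ 0b01001100 = 0b01100101.
P3: T = 0b11010100, S = E(K, T) = 0b01001101; 0b10001111 ⊕ 0b01001101 = 0b11000010.
Blocks that differ from the original plaintext: P2.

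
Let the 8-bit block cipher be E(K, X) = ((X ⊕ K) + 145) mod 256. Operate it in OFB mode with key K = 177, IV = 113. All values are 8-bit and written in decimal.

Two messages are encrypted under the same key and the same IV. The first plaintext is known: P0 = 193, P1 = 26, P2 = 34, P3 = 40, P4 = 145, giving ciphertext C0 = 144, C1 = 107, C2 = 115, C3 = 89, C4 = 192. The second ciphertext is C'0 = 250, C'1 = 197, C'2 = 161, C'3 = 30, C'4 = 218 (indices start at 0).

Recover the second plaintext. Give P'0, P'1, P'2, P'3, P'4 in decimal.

P'0 = 171, P'1 = 180, P'2 = 240, P'3 = 111, P'4 = 139

In OFB with a reused IV, both messages share the same keystream S_i, so C_i ⊕ C'_i = P_i ⊕ P'_i and thus P'_i = P_i ⊕ C_i ⊕ C'_i.
P'0: 193 ⊕ 144 ⊕ 250 = 171.
P'1: 26 ⊕ 107 ⊕ 197 = 180.
P'2: 34 ⊕ 115 ⊕ 161 = 240.
P'3: 40 ⊕ 89 ⊕ 30 = 111.
P'4: 145 ⊕ 192 ⊕ 218 = 139.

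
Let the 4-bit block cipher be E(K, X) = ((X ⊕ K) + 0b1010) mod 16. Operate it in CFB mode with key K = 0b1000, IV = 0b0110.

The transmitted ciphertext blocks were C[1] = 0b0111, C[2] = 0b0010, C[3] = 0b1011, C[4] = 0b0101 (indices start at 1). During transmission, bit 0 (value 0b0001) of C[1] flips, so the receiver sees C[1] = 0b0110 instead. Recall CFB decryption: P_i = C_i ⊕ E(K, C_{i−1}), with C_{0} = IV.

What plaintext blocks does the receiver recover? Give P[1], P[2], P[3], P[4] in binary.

P[1] = 0b1110, P[2] = 0b1010, P[3] = 0b1111, P[4] = 0b1000

Only C[1] changed, to 0b0110. In CFB, a change in C_i flips the same bit in P_i and garbles P_{i+1}. Decrypting the received ciphertext:
P[1]: E(K, 0b0110) = 0b1000; 0b0110 ⊕ 0b1000 = 0b1110.
P[2]: E(K, 0b0110) = 0b1000; 0b0010 ⊕ 0b1000 = 0b1010.
P[3]: E(K, 0b0010) = 0b0100; 0b1011 ⊕ 0b0100 = 0b1111.
P[4]: E(K, 0b1011) = 0b1101; 0b0101 ⊕ 0b1101 = 0b1000.
Blocks that differ from the original plaintext: P[1], P[2].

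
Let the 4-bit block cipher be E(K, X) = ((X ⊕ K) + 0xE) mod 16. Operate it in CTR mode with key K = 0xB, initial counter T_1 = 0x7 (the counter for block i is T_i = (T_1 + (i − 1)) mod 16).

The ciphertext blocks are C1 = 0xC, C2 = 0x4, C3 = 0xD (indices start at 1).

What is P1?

P1 = 0x6

CTR decryption: S_i = E(K, T_i) where T_i is the counter for block i; P_i = C_i ⊕ S_i.
P1: T = 0x7, S = E(K, T) = 0xA; 0xC ⊕ 0xA = 0x6.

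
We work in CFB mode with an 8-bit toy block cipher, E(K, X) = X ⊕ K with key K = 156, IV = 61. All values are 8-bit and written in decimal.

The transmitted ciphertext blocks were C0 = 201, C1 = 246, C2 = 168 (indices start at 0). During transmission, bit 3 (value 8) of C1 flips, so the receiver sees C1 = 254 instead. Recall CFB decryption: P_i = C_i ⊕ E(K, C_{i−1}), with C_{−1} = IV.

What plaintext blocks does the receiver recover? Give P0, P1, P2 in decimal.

Only C1 changed, to 254. In CFB, a change in C_i flips the same bit in P_i and garbles P_{i+1}. Decrypting the received ciphertext:
P0: E(K, 61) = 161; 201 ⊕ 161 = 104.
P1: E(K, 201) = 85; 254 ⊕ 85 = 171.
P2: E(K, 254) = 98; 168 ⊕ 98 = 202.
Blocks that differ from the original plaintext: P1, P2.

P0 = 104, P1 = 171, P2 = 202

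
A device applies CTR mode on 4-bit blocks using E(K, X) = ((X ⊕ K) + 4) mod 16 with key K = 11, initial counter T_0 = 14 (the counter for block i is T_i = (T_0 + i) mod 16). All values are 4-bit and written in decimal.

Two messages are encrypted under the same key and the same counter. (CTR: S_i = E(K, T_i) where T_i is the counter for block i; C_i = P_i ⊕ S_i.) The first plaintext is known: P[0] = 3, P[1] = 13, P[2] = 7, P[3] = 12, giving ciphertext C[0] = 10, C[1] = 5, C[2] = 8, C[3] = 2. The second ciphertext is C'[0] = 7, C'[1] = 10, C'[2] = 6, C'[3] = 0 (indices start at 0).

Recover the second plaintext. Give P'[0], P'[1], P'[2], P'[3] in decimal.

P'[0] = 14, P'[1] = 2, P'[2] = 9, P'[3] = 14

In CTR with a reused counter, both messages share the same keystream S_i, so C_i ⊕ C'_i = P_i ⊕ P'_i and thus P'_i = P_i ⊕ C_i ⊕ C'_i.
P'[0]: 3 ⊕ 10 ⊕ 7 = 14.
P'[1]: 13 ⊕ 5 ⊕ 10 = 2.
P'[2]: 7 ⊕ 8 ⊕ 6 = 9.
P'[3]: 12 ⊕ 2 ⊕ 0 = 14.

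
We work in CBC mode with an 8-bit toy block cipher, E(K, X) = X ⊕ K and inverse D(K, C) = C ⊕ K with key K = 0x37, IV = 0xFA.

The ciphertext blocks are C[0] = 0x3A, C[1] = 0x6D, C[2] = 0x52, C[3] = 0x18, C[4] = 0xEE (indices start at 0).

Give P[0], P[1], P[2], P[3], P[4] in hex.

P[0] = 0xF7, P[1] = 0x60, P[2] = 0x08, P[3] = 0x7D, P[4] = 0xC1

CBC decryption: P_i = D(K, C_i) ⊕ C_{i−1}, with C_{−1} = IV.
P[0]: D(K, 0x3A) = 0x0D; 0x0D ⊕ 0xFA = 0xF7.
P[1]: D(K, 0x6D) = 0x5A; 0x5A ⊕ 0x3A = 0x60.
P[2]: D(K, 0x52) = 0x65; 0x65 ⊕ 0x6D = 0x08.
P[3]: D(K, 0x18) = 0x2F; 0x2F ⊕ 0x52 = 0x7D.
P[4]: D(K, 0xEE) = 0xD9; 0xD9 ⊕ 0x18 = 0xC1.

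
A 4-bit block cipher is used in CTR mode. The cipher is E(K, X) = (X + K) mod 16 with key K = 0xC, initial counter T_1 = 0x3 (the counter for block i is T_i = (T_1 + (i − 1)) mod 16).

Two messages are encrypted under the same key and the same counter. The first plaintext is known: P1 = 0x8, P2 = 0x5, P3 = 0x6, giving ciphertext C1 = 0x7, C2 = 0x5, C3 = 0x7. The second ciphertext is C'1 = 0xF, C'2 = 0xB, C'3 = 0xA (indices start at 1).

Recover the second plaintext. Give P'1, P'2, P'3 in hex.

In CTR with a reused counter, both messages share the same keystream S_i, so C_i ⊕ C'_i = P_i ⊕ P'_i and thus P'_i = P_i ⊕ C_i ⊕ C'_i.
P'1: 0x8 ⊕ 0x7 ⊕ 0xF = 0x0.
P'2: 0x5 ⊕ 0x5 ⊕ 0xB = 0xB.
P'3: 0x6 ⊕ 0x7 ⊕ 0xA = 0xB.

P'1 = 0x0, P'2 = 0xB, P'3 = 0xB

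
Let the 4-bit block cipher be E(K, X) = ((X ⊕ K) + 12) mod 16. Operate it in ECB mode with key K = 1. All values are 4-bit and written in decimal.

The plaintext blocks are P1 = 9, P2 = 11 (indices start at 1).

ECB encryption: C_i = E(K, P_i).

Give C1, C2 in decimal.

C1: E(K, 9) = 4.
C2: E(K, 11) = 6.

C1 = 4, C2 = 6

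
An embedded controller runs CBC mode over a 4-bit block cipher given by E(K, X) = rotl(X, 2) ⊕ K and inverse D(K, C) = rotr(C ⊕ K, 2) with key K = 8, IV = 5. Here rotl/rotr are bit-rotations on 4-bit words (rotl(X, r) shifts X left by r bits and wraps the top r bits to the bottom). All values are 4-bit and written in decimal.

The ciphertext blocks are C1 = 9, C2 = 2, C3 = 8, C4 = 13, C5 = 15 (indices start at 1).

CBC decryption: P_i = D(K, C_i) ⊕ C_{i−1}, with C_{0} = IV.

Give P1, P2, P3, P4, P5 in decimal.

P1: D(K, 9) = 4; 4 ⊕ 5 = 1.
P2: D(K, 2) = 10; 10 ⊕ 9 = 3.
P3: D(K, 8) = 0; 0 ⊕ 2 = 2.
P4: D(K, 13) = 5; 5 ⊕ 8 = 13.
P5: D(K, 15) = 13; 13 ⊕ 13 = 0.

P1 = 1, P2 = 3, P3 = 2, P4 = 13, P5 = 0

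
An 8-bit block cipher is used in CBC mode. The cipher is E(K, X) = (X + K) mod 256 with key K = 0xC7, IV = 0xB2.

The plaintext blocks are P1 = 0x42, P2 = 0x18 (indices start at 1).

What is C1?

C1 = 0xB7

CBC encryption: C_i = E(K, P_i ⊕ C_{i−1}), with C_{0} = IV.
C1: P1 ⊕ 0xB2 = 0xF0; E(K, 0xF0) = 0xB7.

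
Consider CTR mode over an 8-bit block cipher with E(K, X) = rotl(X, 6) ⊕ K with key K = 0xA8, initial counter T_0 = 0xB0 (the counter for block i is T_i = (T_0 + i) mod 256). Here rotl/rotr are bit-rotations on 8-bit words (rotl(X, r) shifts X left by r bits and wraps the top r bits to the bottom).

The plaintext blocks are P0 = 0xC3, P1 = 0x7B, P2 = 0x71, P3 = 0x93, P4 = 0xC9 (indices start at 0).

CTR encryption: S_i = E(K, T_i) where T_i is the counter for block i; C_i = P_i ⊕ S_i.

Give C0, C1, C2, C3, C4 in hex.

C0: T = 0xB0, S = E(K, T) = 0x84; 0xC3 ⊕ 0x84 = 0x47.
C1: T = 0xB1, S = E(K, T) = 0xC4; 0x7B ⊕ 0xC4 = 0xBF.
C2: T = 0xB2, S = E(K, T) = 0x04; 0x71 ⊕ 0x04 = 0x75.
C3: T = 0xB3, S = E(K, T) = 0x44; 0x93 ⊕ 0x44 = 0xD7.
C4: T = 0xB4, S = E(K, T) = 0x85; 0xC9 ⊕ 0x85 = 0x4C.

C0 = 0x47, C1 = 0xBF, C2 = 0x75, C3 = 0xD7, C4 = 0x4C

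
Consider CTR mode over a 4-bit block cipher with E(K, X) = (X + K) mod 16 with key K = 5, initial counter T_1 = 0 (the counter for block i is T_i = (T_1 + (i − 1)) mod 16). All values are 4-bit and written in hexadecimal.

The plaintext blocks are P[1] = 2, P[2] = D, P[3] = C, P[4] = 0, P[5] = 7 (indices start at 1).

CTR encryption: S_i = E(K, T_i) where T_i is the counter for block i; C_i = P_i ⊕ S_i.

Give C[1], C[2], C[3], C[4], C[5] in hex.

C[1]: T = 0, S = E(K, T) = 5; 2 ⊕ 5 = 7.
C[2]: T = 1, S = E(K, T) = 6; D ⊕ 6 = B.
C[3]: T = 2, S = E(K, T) = 7; C ⊕ 7 = B.
C[4]: T = 3, S = E(K, T) = 8; 0 ⊕ 8 = 8.
C[5]: T = 4, S = E(K, T) = 9; 7 ⊕ 9 = E.

C[1] = 7, C[2] = B, C[3] = B, C[4] = 8, C[5] = E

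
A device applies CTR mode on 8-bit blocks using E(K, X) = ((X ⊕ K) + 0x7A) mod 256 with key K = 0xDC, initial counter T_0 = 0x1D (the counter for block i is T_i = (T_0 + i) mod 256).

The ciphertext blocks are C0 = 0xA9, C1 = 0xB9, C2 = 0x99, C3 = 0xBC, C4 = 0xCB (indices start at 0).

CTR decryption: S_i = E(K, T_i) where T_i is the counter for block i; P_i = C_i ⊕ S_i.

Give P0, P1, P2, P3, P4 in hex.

P0: T = 0x1D, S = E(K, T) = 0x3B; 0xA9 ⊕ 0x3B = 0x92.
P1: T = 0x1E, S = E(K, T) = 0x3C; 0xB9 ⊕ 0x3C = 0x85.
P2: T = 0x1F, S = E(K, T) = 0x3D; 0x99 ⊕ 0x3D = 0xA4.
P3: T = 0x20, S = E(K, T) = 0x76; 0xBC ⊕ 0x76 = 0xCA.
P4: T = 0x21, S = E(K, T) = 0x77; 0xCB ⊕ 0x77 = 0xBC.

P0 = 0x92, P1 = 0x85, P2 = 0xA4, P3 = 0xCA, P4 = 0xBC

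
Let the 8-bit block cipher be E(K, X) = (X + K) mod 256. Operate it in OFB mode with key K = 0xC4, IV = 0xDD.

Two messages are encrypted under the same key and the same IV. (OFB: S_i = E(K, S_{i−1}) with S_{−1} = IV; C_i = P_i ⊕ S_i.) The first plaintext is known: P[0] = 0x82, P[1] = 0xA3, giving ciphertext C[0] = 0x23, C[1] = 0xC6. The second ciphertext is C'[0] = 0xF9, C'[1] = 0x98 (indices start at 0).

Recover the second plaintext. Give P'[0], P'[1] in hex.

P'[0] = 0x58, P'[1] = 0xFD

In OFB with a reused IV, both messages share the same keystream S_i, so C_i ⊕ C'_i = P_i ⊕ P'_i and thus P'_i = P_i ⊕ C_i ⊕ C'_i.
P'[0]: 0x82 ⊕ 0x23 ⊕ 0xF9 = 0x58.
P'[1]: 0xA3 ⊕ 0xC6 ⊕ 0x98 = 0xFD.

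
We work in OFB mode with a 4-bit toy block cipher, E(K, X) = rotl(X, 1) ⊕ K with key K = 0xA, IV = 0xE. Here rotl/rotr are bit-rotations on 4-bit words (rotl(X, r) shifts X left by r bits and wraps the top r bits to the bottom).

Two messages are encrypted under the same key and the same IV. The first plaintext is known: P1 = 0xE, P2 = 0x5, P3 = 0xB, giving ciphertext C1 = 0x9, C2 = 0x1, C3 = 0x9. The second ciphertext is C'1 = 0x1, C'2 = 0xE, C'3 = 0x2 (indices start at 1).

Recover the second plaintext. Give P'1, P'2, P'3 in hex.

In OFB with a reused IV, both messages share the same keystream S_i, so C_i ⊕ C'_i = P_i ⊕ P'_i and thus P'_i = P_i ⊕ C_i ⊕ C'_i.
P'1: 0xE ⊕ 0x9 ⊕ 0x1 = 0x6.
P'2: 0x5 ⊕ 0x1 ⊕ 0xE = 0xA.
P'3: 0xB ⊕ 0x9 ⊕ 0x2 = 0x0.

P'1 = 0x6, P'2 = 0xA, P'3 = 0x0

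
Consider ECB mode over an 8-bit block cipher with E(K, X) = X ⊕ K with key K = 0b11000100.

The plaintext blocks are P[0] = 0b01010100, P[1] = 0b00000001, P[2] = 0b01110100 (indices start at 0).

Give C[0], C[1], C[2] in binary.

ECB encryption: C_i = E(K, P_i).
C[0]: E(K, 0b01010100) = 0b10010000.
C[1]: E(K, 0b00000001) = 0b11000101.
C[2]: E(K, 0b01110100) = 0b10110000.

C[0] = 0b10010000, C[1] = 0b11000101, C[2] = 0b10110000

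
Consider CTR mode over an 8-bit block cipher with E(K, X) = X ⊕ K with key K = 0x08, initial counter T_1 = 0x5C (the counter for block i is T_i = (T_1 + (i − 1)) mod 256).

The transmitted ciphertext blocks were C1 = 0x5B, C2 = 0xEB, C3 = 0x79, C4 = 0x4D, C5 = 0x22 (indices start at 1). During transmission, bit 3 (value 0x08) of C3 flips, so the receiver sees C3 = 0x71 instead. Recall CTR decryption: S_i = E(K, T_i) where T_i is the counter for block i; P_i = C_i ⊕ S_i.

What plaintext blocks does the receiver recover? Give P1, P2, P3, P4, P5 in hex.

P1 = 0x0F, P2 = 0xBE, P3 = 0x27, P4 = 0x1A, P5 = 0x4A

Only C3 changed, to 0x71. In CTR, a change in C_i flips the same bit in P_i only; the keystream is unaffected. Decrypting the received ciphertext:
P1: T = 0x5C, S = E(K, T) = 0x54; 0x5B ⊕ 0x54 = 0x0F.
P2: T = 0x5D, S = E(K, T) = 0x55; 0xEB ⊕ 0x55 = 0xBE.
P3: T = 0x5E, S = E(K, T) = 0x56; 0x71 ⊕ 0x56 = 0x27.
P4: T = 0x5F, S = E(K, T) = 0x57; 0x4D ⊕ 0x57 = 0x1A.
P5: T = 0x60, S = E(K, T) = 0x68; 0x22 ⊕ 0x68 = 0x4A.
Blocks that differ from the original plaintext: P3.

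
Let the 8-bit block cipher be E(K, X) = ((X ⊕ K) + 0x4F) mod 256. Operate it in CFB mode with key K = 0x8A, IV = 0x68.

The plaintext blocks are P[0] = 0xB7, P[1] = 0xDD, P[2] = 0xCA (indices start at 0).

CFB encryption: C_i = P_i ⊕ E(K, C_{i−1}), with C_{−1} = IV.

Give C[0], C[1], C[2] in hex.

C[0]: E(K, 0x68) = 0x31; 0xB7 ⊕ 0x31 = 0x86.
C[1]: E(K, 0x86) = 0x5B; 0xDD ⊕ 0x5B = 0x86.
C[2]: E(K, 0x86) = 0x5B; 0xCA ⊕ 0x5B = 0x91.

C[0] = 0x86, C[1] = 0x86, C[2] = 0x91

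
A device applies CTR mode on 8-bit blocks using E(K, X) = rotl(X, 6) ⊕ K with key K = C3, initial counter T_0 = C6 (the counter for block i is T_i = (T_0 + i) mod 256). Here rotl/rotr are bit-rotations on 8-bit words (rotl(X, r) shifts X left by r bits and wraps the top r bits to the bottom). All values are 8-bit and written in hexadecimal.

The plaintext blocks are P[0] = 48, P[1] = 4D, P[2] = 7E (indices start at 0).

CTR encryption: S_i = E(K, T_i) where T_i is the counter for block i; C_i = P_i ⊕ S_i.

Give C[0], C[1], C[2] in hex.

C[0]: T = C6, S = E(K, T) = 72; 48 ⊕ 72 = 3A.
C[1]: T = C7, S = E(K, T) = 32; 4D ⊕ 32 = 7F.
C[2]: T = C8, S = E(K, T) = F1; 7E ⊕ F1 = 8F.

C[0] = 3A, C[1] = 7F, C[2] = 8F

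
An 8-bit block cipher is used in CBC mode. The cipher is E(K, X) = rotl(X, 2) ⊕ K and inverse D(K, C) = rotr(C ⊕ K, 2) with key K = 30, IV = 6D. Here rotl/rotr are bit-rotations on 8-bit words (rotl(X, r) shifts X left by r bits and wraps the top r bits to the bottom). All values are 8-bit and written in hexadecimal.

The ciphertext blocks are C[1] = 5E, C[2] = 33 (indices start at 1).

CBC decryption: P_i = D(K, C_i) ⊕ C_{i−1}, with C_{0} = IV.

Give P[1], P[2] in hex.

P[1] = F6, P[2] = 9E

P[1]: D(K, 5E) = 9B; 9B ⊕ 6D = F6.
P[2]: D(K, 33) = C0; C0 ⊕ 5E = 9E.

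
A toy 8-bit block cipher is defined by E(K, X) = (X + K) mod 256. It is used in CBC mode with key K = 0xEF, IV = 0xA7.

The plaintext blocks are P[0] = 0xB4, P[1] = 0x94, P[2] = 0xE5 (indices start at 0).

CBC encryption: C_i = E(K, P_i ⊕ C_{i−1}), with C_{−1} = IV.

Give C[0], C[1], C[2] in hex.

C[0] = 0x02, C[1] = 0x85, C[2] = 0x4F

C[0]: P[0] ⊕ 0xA7 = 0x13; E(K, 0x13) = 0x02.
C[1]: P[1] ⊕ 0x02 = 0x96; E(K, 0x96) = 0x85.
C[2]: P[2] ⊕ 0x85 = 0x60; E(K, 0x60) = 0x4F.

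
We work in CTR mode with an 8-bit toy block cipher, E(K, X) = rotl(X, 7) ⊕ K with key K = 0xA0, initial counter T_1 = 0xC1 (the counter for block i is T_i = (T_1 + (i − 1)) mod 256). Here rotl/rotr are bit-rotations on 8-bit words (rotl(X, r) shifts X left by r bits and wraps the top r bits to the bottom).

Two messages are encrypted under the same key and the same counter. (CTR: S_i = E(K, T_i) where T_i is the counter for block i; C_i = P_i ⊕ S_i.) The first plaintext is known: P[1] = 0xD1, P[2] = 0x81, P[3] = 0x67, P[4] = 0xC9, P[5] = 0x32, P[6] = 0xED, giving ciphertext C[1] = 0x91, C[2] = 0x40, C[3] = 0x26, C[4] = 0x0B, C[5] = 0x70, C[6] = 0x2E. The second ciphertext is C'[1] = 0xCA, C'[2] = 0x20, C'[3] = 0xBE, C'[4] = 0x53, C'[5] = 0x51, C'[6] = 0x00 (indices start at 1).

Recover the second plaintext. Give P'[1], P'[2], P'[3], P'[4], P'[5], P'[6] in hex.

P'[1] = 0x8A, P'[2] = 0xE1, P'[3] = 0xFF, P'[4] = 0x91, P'[5] = 0x13, P'[6] = 0xC3

In CTR with a reused counter, both messages share the same keystream S_i, so C_i ⊕ C'_i = P_i ⊕ P'_i and thus P'_i = P_i ⊕ C_i ⊕ C'_i.
P'[1]: 0xD1 ⊕ 0x91 ⊕ 0xCA = 0x8A.
P'[2]: 0x81 ⊕ 0x40 ⊕ 0x20 = 0xE1.
P'[3]: 0x67 ⊕ 0x26 ⊕ 0xBE = 0xFF.
P'[4]: 0xC9 ⊕ 0x0B ⊕ 0x53 = 0x91.
P'[5]: 0x32 ⊕ 0x70 ⊕ 0x51 = 0x13.
P'[6]: 0xED ⊕ 0x2E ⊕ 0x00 = 0xC3.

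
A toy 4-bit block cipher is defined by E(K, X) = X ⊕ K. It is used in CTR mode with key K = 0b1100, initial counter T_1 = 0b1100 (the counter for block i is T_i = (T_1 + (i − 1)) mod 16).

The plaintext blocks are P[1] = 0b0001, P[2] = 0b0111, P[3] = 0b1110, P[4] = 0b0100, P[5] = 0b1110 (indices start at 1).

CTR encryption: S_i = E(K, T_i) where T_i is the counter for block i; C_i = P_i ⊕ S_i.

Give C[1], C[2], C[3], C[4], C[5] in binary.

C[1] = 0b0001, C[2] = 0b0110, C[3] = 0b1100, C[4] = 0b0111, C[5] = 0b0010

C[1]: T = 0b1100, S = E(K, T) = 0b0000; 0b0001 ⊕ 0b0000 = 0b0001.
C[2]: T = 0b1101, S = E(K, T) = 0b0001; 0b0111 ⊕ 0b0001 = 0b0110.
C[3]: T = 0b1110, S = E(K, T) = 0b0010; 0b1110 ⊕ 0b0010 = 0b1100.
C[4]: T = 0b1111, S = E(K, T) = 0b0011; 0b0100 ⊕ 0b0011 = 0b0111.
C[5]: T = 0b0000, S = E(K, T) = 0b1100; 0b1110 ⊕ 0b1100 = 0b0010.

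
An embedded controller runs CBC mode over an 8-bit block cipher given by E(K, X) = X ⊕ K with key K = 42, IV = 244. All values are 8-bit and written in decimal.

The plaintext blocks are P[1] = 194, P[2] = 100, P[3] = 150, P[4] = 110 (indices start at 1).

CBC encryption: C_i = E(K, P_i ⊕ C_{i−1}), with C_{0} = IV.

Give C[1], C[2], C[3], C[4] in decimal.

C[1]: P[1] ⊕ 244 = 54; E(K, 54) = 28.
C[2]: P[2] ⊕ 28 = 120; E(K, 120) = 82.
C[3]: P[3] ⊕ 82 = 196; E(K, 196) = 238.
C[4]: P[4] ⊕ 238 = 128; E(K, 128) = 170.

C[1] = 28, C[2] = 82, C[3] = 238, C[4] = 170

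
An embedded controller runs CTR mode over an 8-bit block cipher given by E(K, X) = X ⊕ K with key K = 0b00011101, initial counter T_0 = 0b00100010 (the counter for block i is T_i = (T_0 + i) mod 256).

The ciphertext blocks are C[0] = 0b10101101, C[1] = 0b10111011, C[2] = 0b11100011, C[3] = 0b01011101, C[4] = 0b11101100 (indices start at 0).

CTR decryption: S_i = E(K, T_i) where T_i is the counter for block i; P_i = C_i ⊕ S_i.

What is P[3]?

P[3] = 0b01100101

P[3]: T = 0b00100101, S = E(K, T) = 0b00111000; 0b01011101 ⊕ 0b00111000 = 0b01100101.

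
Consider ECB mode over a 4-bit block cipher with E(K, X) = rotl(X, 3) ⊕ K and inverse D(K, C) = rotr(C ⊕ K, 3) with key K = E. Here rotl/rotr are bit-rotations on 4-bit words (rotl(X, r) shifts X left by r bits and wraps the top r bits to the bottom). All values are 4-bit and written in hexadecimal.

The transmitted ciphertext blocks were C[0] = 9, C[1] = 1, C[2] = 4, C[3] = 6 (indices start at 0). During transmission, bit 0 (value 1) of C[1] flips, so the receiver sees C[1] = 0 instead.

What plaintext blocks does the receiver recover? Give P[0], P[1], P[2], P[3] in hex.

P[0] = E, P[1] = D, P[2] = 5, P[3] = 1

ECB decryption: P_i = D(K, C_i).
Only C[1] changed, to 0. In ECB, a change in C_i affects only P_i. Decrypting the received ciphertext:
P[0]: D(K, 9) = E.
P[1]: D(K, 0) = D.
P[2]: D(K, 4) = 5.
P[3]: D(K, 6) = 1.
Blocks that differ from the original plaintext: P[1].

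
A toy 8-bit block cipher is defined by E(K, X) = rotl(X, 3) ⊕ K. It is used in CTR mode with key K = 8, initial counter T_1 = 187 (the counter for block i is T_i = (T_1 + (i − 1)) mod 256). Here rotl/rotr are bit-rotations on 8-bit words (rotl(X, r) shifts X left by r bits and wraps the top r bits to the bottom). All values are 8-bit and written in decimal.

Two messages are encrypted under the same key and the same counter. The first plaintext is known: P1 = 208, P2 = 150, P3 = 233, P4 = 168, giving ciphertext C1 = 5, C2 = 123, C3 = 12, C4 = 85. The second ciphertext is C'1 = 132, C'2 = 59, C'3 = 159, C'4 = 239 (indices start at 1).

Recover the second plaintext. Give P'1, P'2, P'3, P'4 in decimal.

In CTR with a reused counter, both messages share the same keystream S_i, so C_i ⊕ C'_i = P_i ⊕ P'_i and thus P'_i = P_i ⊕ C_i ⊕ C'_i.
P'1: 208 ⊕ 5 ⊕ 132 = 81.
P'2: 150 ⊕ 123 ⊕ 59 = 214.
P'3: 233 ⊕ 12 ⊕ 159 = 122.
P'4: 168 ⊕ 85 ⊕ 239 = 18.

P'1 = 81, P'2 = 214, P'3 = 122, P'4 = 18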